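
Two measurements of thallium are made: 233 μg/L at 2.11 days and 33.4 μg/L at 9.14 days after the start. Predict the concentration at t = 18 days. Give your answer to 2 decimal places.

2.89 μg/L

Over Δt = 9.14 − 2.11 = 7.03 days, the level fell by a factor of 233/33.4 ≈ 6.976.
n = log₂(6.976) ≈ 2.8024 half-lives, so t½ = 7.03/2.8024 ≈ 2.5086 days.
From t = 9.14 to t = 18: 33.4 × (1/2)^((18−9.14)/2.5086) ≈ 2.8876 μg/L.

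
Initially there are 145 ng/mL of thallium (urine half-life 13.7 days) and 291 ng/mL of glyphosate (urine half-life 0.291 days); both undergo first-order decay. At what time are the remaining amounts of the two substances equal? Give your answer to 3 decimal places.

0.299 days

Set 145·(1/2)^(t/13.7) = 291·(1/2)^(t/0.291).
Taking log₂: log₂(145/291) = t·(1/13.7 − 1/0.291).
log₂(0.49828) = -1.005; 1/13.7 − 1/0.291 = -3.3634.
t = -1.005 / -3.3634 ≈ 0.29879 days.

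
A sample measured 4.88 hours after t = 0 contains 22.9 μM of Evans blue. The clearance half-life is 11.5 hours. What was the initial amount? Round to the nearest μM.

31 μM

Number of half-lives elapsed: n = 4.88/11.5 ≈ 0.42435.
A₀ = A × 2^n = 22.9 × 2^0.42435 = 22.9 × 1.342 ≈ 30.731 μM.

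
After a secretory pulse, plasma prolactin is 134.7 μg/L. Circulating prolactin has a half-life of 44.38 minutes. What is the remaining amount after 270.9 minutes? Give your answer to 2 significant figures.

Number of half-lives: n = 270.9/44.38 ≈ 6.1041.
Remaining = 134.7 × (1/2)^6.1041 = 134.7 × 0.014537 ≈ 1.9582 μg/L.

2.0 μg/L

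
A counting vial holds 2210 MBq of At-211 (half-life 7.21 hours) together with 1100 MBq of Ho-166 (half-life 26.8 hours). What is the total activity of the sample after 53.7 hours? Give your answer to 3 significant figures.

At-211: 2210 × (1/2)^(53.7/7.21) = 2210 × (1/2)^7.448 ≈ 12.657 MBq.
Ho-166: 1100 × (1/2)^(53.7/26.8) = 1100 × (1/2)^2.0037 ≈ 274.29 MBq.
Total = 12.657 + 274.29 ≈ 286.95 MBq.

287 MBq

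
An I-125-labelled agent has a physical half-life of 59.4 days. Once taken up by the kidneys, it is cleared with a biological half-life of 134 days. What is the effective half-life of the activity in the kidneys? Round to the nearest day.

41 days

1/t_eff = 1/t_phys + 1/t_biol = 1/59.4 + 1/134 = 0.024298 per day.
t_eff = 59.4 × 134 / (59.4 + 134) ≈ 41.156 days.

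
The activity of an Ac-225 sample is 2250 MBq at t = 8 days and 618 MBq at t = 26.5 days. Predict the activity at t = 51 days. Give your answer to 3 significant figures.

Over Δt = 26.5 − 8 = 18.5 days, the level fell by a factor of 2250/618 ≈ 3.6408.
n = log₂(3.6408) ≈ 1.8642 half-lives, so t½ = 18.5/1.8642 ≈ 9.9236 days.
From t = 26.5 to t = 51: 618 × (1/2)^((51−26.5)/9.9236) ≈ 111.63 MBq.

112 MBq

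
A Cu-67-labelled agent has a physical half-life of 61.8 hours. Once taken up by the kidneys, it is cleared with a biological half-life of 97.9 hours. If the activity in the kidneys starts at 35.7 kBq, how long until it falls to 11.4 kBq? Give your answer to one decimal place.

1/t_eff = 1/t_phys + 1/t_biol = 1/61.8 + 1/97.9 = 0.026396 per hour.
t_eff = 61.8 × 97.9 / (61.8 + 97.9) ≈ 37.885 hours.
n = log₂(35.7/11.4) ≈ 1.6469; t = 1.6469 × 37.885 ≈ 62.392 hours.

62.4 hours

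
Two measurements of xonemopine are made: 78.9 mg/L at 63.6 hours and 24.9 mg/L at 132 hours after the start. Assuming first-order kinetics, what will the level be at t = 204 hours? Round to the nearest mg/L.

Over Δt = 132 − 63.6 = 68.4 hours, the level fell by a factor of 78.9/24.9 ≈ 3.1687.
n = log₂(3.1687) ≈ 1.6639 half-lives, so t½ = 68.4/1.6639 ≈ 41.109 hours.
From t = 132 to t = 204: 24.9 × (1/2)^((204−132)/41.109) ≈ 7.3954 mg/L.

7 mg/L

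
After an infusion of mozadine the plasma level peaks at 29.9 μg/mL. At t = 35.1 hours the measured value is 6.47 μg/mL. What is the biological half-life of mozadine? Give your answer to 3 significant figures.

15.9 hours

A/A₀ = 6.47/29.9 ≈ 0.21639.
n = log₂(4.6213) ≈ 2.2083 half-lives elapsed in 35.1 hours.
t½ = 35.1/2.2083 ≈ 15.895 hours.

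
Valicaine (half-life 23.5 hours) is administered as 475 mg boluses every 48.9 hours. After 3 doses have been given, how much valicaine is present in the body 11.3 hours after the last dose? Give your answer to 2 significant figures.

The 3 doses were given 109.1, 60.2, 11.3 hours ago.
Total = 475·(1/2)^(109.1/23.5) + 475·(1/2)^(60.2/23.5) + 475·(1/2)^(11.3/23.5)
      = 19.017 + 80.453 + 340.36 ≈ 439.83 mg.

440 mg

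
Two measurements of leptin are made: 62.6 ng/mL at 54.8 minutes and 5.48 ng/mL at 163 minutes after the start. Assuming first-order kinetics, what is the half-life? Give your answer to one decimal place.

Over Δt = 163 − 54.8 = 108.2 minutes, the level fell by a factor of 62.6/5.48 ≈ 11.423.
n = log₂(11.423) ≈ 3.5139 half-lives, so t½ = 108.2/3.5139 ≈ 30.792 minutes.

30.8 minutes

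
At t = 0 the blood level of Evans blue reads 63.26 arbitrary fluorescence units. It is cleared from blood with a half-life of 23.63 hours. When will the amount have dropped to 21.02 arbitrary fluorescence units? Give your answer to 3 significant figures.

Fraction remaining = 21.02/63.26 ≈ 0.33228.
n = log₂(63.26/21.02) = ln(3.0095)/ln 2 ≈ 1.5895 half-lives.
t = n × t½ = 1.5895 × 23.63 ≈ 37.561 hours.

37.6 hours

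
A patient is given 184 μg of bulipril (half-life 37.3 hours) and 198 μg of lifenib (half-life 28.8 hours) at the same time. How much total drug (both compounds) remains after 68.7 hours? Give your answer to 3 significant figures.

bulipril: 184 × (1/2)^(68.7/37.3) = 184 × (1/2)^1.8418 ≈ 51.33 μg.
lifenib: 198 × (1/2)^(68.7/28.8) = 198 × (1/2)^2.3854 ≈ 37.895 μg.
Total = 51.33 + 37.895 ≈ 89.225 μg.

89.2 μg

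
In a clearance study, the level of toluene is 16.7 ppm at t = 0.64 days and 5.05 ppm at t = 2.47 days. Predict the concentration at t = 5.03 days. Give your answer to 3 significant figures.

0.948 ppm

Over Δt = 2.47 − 0.64 = 1.83 days, the level fell by a factor of 16.7/5.05 ≈ 3.3069.
n = log₂(3.3069) ≈ 1.7255 half-lives, so t½ = 1.83/1.7255 ≈ 1.0606 days.
From t = 2.47 to t = 5.03: 5.05 × (1/2)^((5.03−2.47)/1.0606) ≈ 0.94768 ppm.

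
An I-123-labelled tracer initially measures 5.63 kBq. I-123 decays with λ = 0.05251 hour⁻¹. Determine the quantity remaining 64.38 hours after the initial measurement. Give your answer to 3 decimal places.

t½ = ln 2 / λ = 0.69315 / 0.05251 ≈ 13.2 hours.
Number of half-lives: n = 64.38/13.2 ≈ 4.8772.
Remaining = 5.63 × (1/2)^4.8772 = 5.63 × 0.034027 ≈ 0.19157 kBq.

0.192 kBq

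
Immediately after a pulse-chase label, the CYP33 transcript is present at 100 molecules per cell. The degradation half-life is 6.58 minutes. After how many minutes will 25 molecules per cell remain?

25/100 = 1/4, so 2 half-lives have elapsed.
t = 2 × 6.58 = 13.16 minutes.

13.16 minutes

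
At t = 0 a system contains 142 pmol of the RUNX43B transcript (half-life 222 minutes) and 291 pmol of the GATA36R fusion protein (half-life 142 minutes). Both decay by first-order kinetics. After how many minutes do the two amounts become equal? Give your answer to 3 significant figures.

Set 142·(1/2)^(t/222) = 291·(1/2)^(t/142).
Taking log₂: log₂(142/291) = t·(1/222 − 1/142).
log₂(0.48797) = -1.0351; 1/222 − 1/142 = -0.0025377.
t = -1.0351 / -0.0025377 ≈ 407.89 minutes.

408 minutes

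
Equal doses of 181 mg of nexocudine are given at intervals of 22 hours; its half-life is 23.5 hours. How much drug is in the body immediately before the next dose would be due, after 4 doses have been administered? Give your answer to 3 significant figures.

The 4 doses were given 88, 66, 44, 22 hours ago.
Total = 181·(1/2)^(88/23.5) + 181·(1/2)^(66/23.5) + 181·(1/2)^(44/23.5) + 181·(1/2)^(22/23.5)
      = 13.503 + 25.836 + 49.437 + 94.594 ≈ 183.37 mg.

183 mg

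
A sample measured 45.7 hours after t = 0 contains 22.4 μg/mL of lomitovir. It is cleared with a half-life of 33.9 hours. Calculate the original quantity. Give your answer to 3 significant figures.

57.0 μg/mL

Number of half-lives elapsed: n = 45.7/33.9 ≈ 1.3481.
A₀ = A × 2^n = 22.4 × 2^1.3481 = 22.4 × 2.5457 ≈ 57.024 μg/mL.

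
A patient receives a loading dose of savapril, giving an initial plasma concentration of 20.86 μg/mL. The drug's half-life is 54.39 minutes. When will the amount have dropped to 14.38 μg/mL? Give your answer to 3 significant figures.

Fraction remaining = 14.38/20.86 ≈ 0.68936.
n = log₂(20.86/14.38) = ln(1.4506)/ln 2 ≈ 0.53668 half-lives.
t = n × t½ = 0.53668 × 54.39 ≈ 29.19 minutes.

29.2 minutes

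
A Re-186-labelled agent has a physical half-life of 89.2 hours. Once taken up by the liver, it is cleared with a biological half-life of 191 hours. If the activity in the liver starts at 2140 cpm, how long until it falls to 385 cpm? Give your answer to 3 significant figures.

1/t_eff = 1/t_phys + 1/t_biol = 1/89.2 + 1/191 = 0.016446 per hour.
t_eff = 89.2 × 191 / (89.2 + 191) ≈ 60.804 hours.
n = log₂(2140/385) ≈ 2.4747; t = 2.4747 × 60.804 ≈ 150.47 hours.

150 hours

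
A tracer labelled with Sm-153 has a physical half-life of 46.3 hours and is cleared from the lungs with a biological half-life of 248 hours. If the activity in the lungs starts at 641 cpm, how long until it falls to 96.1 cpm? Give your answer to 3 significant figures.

1/t_eff = 1/t_phys + 1/t_biol = 1/46.3 + 1/248 = 0.025631 per hour.
t_eff = 46.3 × 248 / (46.3 + 248) ≈ 39.016 hours.
n = log₂(641/96.1) ≈ 2.7377; t = 2.7377 × 39.016 ≈ 106.81 hours.

107 hours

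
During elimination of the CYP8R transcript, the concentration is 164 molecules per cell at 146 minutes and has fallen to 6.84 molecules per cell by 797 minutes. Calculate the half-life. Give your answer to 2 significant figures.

140 minutes

Over Δt = 797 − 146 = 651 minutes, the level fell by a factor of 164/6.84 ≈ 23.977.
n = log₂(23.977) ≈ 4.5836 half-lives, so t½ = 651/4.5836 ≈ 142.03 minutes.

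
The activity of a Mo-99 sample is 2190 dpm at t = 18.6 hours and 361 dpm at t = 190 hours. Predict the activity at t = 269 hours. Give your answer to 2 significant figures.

160 dpm

Over Δt = 190 − 18.6 = 171.4 hours, the level fell by a factor of 2190/361 ≈ 6.0665.
n = log₂(6.0665) ≈ 2.6009 half-lives, so t½ = 171.4/2.6009 ≈ 65.901 hours.
From t = 190 to t = 269: 361 × (1/2)^((269−190)/65.901) ≈ 157.27 dpm.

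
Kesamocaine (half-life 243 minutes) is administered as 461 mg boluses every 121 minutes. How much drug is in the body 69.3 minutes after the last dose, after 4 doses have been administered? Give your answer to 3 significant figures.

970 mg

The 4 doses were given 432.3, 311.3, 190.3, 69.3 minutes ago.
Total = 461·(1/2)^(432.3/243) + 461·(1/2)^(311.3/243) + 461·(1/2)^(190.3/243) + 461·(1/2)^(69.3/243)
      = 134.33 + 189.7 + 267.89 + 378.31 ≈ 970.23 mg.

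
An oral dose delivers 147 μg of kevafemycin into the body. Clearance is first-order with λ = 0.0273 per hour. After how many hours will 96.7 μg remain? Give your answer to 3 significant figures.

t½ = ln 2 / λ = 0.69315 / 0.0273 ≈ 25.39 hours.
Fraction remaining = 96.7/147 ≈ 0.65782.
n = log₂(147/96.7) = ln(1.5202)/ln 2 ≈ 0.60423 half-lives.
t = n × t½ = 0.60423 × 25.39 ≈ 15.341 hours.

15.3 hours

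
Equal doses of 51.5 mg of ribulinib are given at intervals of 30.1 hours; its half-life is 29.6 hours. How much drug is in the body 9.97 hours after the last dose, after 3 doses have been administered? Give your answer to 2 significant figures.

71 mg

The 3 doses were given 70.17, 40.07, 9.97 hours ago.
Total = 51.5·(1/2)^(70.17/29.6) + 51.5·(1/2)^(40.07/29.6) + 51.5·(1/2)^(9.97/29.6)
      = 9.9583 + 20.151 + 40.777 ≈ 70.886 mg.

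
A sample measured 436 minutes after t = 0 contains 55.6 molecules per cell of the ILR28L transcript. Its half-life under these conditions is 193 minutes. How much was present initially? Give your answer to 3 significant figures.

266 molecules per cell

Number of half-lives elapsed: n = 436/193 ≈ 2.2591.
A₀ = A × 2^n = 55.6 × 2^2.2591 = 55.6 × 4.7868 ≈ 266.15 molecules per cell.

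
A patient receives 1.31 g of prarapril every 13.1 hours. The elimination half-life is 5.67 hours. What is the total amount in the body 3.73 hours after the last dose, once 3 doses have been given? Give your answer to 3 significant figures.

1.03 g

The 3 doses were given 29.93, 16.83, 3.73 hours ago.
Total = 1.31·(1/2)^(29.93/5.67) + 1.31·(1/2)^(16.83/5.67) + 1.31·(1/2)^(3.73/5.67)
      = 0.033747 + 0.16739 + 0.83031 ≈ 1.0314 g.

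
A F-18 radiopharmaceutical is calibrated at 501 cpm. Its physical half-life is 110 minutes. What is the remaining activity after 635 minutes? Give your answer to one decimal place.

9.2 cpm

Number of half-lives: n = 635/110 ≈ 5.7727.
Remaining = 501 × (1/2)^5.7727 = 501 × 0.018291 ≈ 9.1638 cpm.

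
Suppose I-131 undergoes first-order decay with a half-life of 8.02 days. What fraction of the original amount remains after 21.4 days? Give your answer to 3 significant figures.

0.157

n = 21.4/8.02 ≈ 2.6683 half-lives.
Fraction remaining = (1/2)^2.6683 ≈ 0.15731.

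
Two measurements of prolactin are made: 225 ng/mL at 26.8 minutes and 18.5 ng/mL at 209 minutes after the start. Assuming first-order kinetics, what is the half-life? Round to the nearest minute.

51 minutes

Over Δt = 209 − 26.8 = 182.2 minutes, the level fell by a factor of 225/18.5 ≈ 12.162.
n = log₂(12.162) ≈ 3.6043 half-lives, so t½ = 182.2/3.6043 ≈ 50.55 minutes.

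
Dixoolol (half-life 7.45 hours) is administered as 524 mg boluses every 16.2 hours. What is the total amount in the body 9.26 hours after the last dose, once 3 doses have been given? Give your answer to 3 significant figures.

281 mg

The 3 doses were given 41.66, 25.46, 9.26 hours ago.
Total = 524·(1/2)^(41.66/7.45) + 524·(1/2)^(25.46/7.45) + 524·(1/2)^(9.26/7.45)
      = 10.864 + 49.043 + 221.39 ≈ 281.3 mg.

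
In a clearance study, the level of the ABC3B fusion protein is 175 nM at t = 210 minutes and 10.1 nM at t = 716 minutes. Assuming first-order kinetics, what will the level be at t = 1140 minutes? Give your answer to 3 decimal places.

Over Δt = 716 − 210 = 506 minutes, the level fell by a factor of 175/10.1 ≈ 17.327.
n = log₂(17.327) ≈ 4.1149 half-lives, so t½ = 506/4.1149 ≈ 122.97 minutes.
From t = 716 to t = 1140: 10.1 × (1/2)^((1140−716)/122.97) ≈ 0.92543 nM.

0.925 nM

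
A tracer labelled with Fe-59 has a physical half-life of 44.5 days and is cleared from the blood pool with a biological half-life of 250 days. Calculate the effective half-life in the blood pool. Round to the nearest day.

1/t_eff = 1/t_phys + 1/t_biol = 1/44.5 + 1/250 = 0.026472 per day.
t_eff = 44.5 × 250 / (44.5 + 250) ≈ 37.776 days.

38 days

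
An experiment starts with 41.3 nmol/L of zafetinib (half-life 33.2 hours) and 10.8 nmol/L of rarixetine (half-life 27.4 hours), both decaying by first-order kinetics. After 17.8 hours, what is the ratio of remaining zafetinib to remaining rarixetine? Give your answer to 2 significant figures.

zafetinib: 41.3 × (1/2)^(17.8/33.2) = 41.3 × (1/2)^0.53614 ≈ 28.481 nmol/L.
rarixetine: 10.8 × (1/2)^(17.8/27.4) = 10.8 × (1/2)^0.64964 ≈ 6.8844 nmol/L.
Ratio ≈ 28.481 / 6.8844 ≈ 4.137.

4.1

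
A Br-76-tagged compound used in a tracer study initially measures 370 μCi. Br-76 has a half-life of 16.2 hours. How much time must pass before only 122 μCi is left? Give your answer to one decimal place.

25.9 hours

Fraction remaining = 122/370 ≈ 0.32973.
n = log₂(370/122) = ln(3.0328)/ln 2 ≈ 1.6006 half-lives.
t = n × t½ = 1.6006 × 16.2 ≈ 25.93 hours.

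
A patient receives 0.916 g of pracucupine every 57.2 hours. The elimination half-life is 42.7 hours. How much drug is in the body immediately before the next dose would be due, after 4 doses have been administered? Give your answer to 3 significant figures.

The 4 doses were given 228.8, 171.6, 114.4, 57.2 hours ago.
Total = 0.916·(1/2)^(228.8/42.7) + 0.916·(1/2)^(171.6/42.7) + 0.916·(1/2)^(114.4/42.7) + 0.916·(1/2)^(57.2/42.7)
      = 0.02233 + 0.056511 + 0.14302 + 0.36194 ≈ 0.5838 g.

0.584 g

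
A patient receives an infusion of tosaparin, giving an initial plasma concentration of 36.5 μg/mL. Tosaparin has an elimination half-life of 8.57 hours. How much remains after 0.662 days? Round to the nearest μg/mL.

Convert the elapsed time: 0.662 days = 15.888 hours.
Number of half-lives: n = 15.888/8.57 ≈ 1.8539.
Remaining = 36.5 × (1/2)^1.8539 = 36.5 × 0.27664 ≈ 10.097 μg/mL.

10 μg/mL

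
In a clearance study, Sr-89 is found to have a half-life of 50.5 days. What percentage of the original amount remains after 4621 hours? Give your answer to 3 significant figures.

4621 hours = 192.542 days.
n = 192.542/50.5 ≈ 3.8127 half-lives.
Fraction remaining = (1/2)^3.8127 ≈ 0.071164, i.e. 7.1164%.

7.12%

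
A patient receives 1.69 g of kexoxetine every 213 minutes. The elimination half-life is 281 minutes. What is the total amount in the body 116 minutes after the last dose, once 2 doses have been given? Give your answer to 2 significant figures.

The 2 doses were given 329, 116 minutes ago.
Total = 1.69·(1/2)^(329/281) + 1.69·(1/2)^(116/281)
      = 0.75065 + 1.2695 ≈ 2.0201 g.

2.0 g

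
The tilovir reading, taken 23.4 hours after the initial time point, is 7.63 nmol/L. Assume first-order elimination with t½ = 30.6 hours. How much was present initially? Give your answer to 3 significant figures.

Number of half-lives elapsed: n = 23.4/30.6 ≈ 0.76471.
A₀ = A × 2^n = 7.63 × 2^0.76471 = 7.63 × 1.699 ≈ 12.964 nmol/L.

13.0 nmol/L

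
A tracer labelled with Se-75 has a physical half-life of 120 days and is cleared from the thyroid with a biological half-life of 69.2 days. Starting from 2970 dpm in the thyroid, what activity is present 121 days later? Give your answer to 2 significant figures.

1/t_eff = 1/t_phys + 1/t_biol = 1/120 + 1/69.2 = 0.022784 per day.
t_eff = 120 × 69.2 / (120 + 69.2) ≈ 43.89 days.
Remaining = 2970 × (1/2)^(121/43.89) = 2970 × (1/2)^2.7569 ≈ 439.39 dpm.

440 dpm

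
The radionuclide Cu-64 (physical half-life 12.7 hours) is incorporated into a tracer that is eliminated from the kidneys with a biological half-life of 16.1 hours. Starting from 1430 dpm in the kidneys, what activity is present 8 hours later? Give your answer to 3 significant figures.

1/t_eff = 1/t_phys + 1/t_biol = 1/12.7 + 1/16.1 = 0.14085 per hour.
t_eff = 12.7 × 16.1 / (12.7 + 16.1) ≈ 7.0997 hours.
Remaining = 1430 × (1/2)^(8/7.0997) = 1430 × (1/2)^1.1268 ≈ 654.83 dpm.

655 dpm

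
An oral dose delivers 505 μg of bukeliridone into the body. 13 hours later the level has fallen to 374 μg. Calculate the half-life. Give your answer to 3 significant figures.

30.0 hours

A/A₀ = 374/505 ≈ 0.74059.
n = log₂(1.3503) ≈ 0.43325 half-lives elapsed in 13 hours.
t½ = 13/0.43325 ≈ 30.006 hours.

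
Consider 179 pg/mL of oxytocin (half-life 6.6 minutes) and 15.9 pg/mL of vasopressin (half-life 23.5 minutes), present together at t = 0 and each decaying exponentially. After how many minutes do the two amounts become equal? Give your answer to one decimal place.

32.1 minutes

Set 179·(1/2)^(t/6.6) = 15.9·(1/2)^(t/23.5).
Taking log₂: log₂(179/15.9) = t·(1/6.6 − 1/23.5).
log₂(11.258) = 3.4929; 1/6.6 − 1/23.5 = 0.10896.
t = 3.4929 / 0.10896 ≈ 32.056 minutes.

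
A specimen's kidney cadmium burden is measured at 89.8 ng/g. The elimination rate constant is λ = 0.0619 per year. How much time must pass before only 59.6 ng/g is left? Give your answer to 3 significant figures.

t½ = ln 2 / λ = 0.69315 / 0.0619 ≈ 11.198 years.
Fraction remaining = 59.6/89.8 ≈ 0.6637.
n = log₂(89.8/59.6) = ln(1.5067)/ln 2 ≈ 0.5914 half-lives.
t = n × t½ = 0.5914 × 11.198 ≈ 6.6224 years.

6.62 years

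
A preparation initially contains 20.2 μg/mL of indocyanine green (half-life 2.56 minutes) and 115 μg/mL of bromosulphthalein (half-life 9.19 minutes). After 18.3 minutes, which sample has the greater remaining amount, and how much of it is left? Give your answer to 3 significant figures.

bromosulphthalein, 28.9 μg/mL

indocyanine green: 20.2 × (1/2)^7.1484 ≈ 0.14238 μg/mL.
bromosulphthalein: 115 × (1/2)^1.9913 ≈ 28.924 μg/mL.
Bromosulphthalein has more remaining, at ≈ 28.924 μg/mL.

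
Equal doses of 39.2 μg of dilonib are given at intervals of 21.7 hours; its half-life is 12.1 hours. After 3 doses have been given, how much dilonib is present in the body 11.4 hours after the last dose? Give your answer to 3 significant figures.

28.0 μg

The 3 doses were given 54.8, 33.1, 11.4 hours ago.
Total = 39.2·(1/2)^(54.8/12.1) + 39.2·(1/2)^(33.1/12.1) + 39.2·(1/2)^(11.4/12.1)
      = 1.698 + 5.8858 + 20.402 ≈ 27.986 μg.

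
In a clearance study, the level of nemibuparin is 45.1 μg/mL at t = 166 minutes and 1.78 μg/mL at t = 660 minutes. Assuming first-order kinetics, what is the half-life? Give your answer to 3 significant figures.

Over Δt = 660 − 166 = 494 minutes, the level fell by a factor of 45.1/1.78 ≈ 25.337.
n = log₂(25.337) ≈ 4.6632 half-lives, so t½ = 494/4.6632 ≈ 105.94 minutes.

106 minutes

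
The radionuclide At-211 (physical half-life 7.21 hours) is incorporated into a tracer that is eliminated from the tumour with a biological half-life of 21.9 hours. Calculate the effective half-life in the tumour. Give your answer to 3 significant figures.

5.42 hours

1/t_eff = 1/t_phys + 1/t_biol = 1/7.21 + 1/21.9 = 0.18436 per hour.
t_eff = 7.21 × 21.9 / (7.21 + 21.9) ≈ 5.4242 hours.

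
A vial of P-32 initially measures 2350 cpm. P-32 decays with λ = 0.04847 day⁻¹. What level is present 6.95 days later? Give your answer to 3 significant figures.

1680 cpm

t½ = ln 2 / λ = 0.69315 / 0.04847 ≈ 14.301 days.
Number of half-lives: n = 6.95/14.301 ≈ 0.486.
Remaining = 2350 × (1/2)^0.486 = 2350 × 0.714 ≈ 1677.9 cpm.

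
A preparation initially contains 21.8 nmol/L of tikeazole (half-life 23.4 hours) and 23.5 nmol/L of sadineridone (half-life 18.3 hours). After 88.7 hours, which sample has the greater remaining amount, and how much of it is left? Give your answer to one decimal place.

tikeazole: 21.8 × (1/2)^3.7906 ≈ 1.5753 nmol/L.
sadineridone: 23.5 × (1/2)^4.847 ≈ 0.81654 nmol/L.
Tikeazole has more remaining, at ≈ 1.5753 nmol/L.

tikeazole, 1.6 nmol/L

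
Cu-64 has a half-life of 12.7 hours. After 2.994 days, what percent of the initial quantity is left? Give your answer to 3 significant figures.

2.994 days = 71.856 hours.
n = 71.856/12.7 ≈ 5.658 half-lives.
Fraction remaining = (1/2)^5.658 ≈ 0.019806, i.e. 1.9806%.

1.98%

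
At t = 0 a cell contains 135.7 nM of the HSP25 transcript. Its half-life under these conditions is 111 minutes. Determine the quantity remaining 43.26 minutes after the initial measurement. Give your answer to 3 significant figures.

104 nM

Number of half-lives: n = 43.26/111 ≈ 0.38973.
Remaining = 135.7 × (1/2)^0.38973 = 135.7 × 0.76327 ≈ 103.58 nM.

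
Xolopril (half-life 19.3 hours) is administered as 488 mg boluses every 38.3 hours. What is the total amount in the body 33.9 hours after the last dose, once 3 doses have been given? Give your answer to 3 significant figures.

The 3 doses were given 110.5, 72.2, 33.9 hours ago.
Total = 488·(1/2)^(110.5/19.3) + 488·(1/2)^(72.2/19.3) + 488·(1/2)^(33.9/19.3)
      = 9.2237 + 36.499 + 144.43 ≈ 190.16 mg.

190 mg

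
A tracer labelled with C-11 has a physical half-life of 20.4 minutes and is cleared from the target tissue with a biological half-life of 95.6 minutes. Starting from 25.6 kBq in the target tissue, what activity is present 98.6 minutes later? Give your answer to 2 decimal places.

0.44 kBq

1/t_eff = 1/t_phys + 1/t_biol = 1/20.4 + 1/95.6 = 0.05948 per minute.
t_eff = 20.4 × 95.6 / (20.4 + 95.6) ≈ 16.812 minutes.
Remaining = 25.6 × (1/2)^(98.6/16.812) = 25.6 × (1/2)^5.8647 ≈ 0.43932 kBq.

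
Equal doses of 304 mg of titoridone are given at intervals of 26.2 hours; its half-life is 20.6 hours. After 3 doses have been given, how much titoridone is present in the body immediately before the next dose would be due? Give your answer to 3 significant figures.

200 mg

The 3 doses were given 78.6, 52.4, 26.2 hours ago.
Total = 304·(1/2)^(78.6/20.6) + 304·(1/2)^(52.4/20.6) + 304·(1/2)^(26.2/20.6)
      = 21.592 + 52.137 + 125.9 ≈ 199.62 mg.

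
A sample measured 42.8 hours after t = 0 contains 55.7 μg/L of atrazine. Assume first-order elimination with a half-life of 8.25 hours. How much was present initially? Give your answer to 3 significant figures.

2030 μg/L

Number of half-lives elapsed: n = 42.8/8.25 ≈ 5.1879.
A₀ = A × 2^n = 55.7 × 2^5.1879 = 55.7 × 36.451 ≈ 2030.3 μg/L.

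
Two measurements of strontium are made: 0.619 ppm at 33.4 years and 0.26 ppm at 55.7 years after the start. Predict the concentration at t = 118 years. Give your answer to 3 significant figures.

0.0230 ppm

Over Δt = 55.7 − 33.4 = 22.3 years, the level fell by a factor of 0.619/0.26 ≈ 2.3808.
n = log₂(2.3808) ≈ 1.2514 half-lives, so t½ = 22.3/1.2514 ≈ 17.82 years.
From t = 55.7 to t = 118: 0.26 × (1/2)^((118−55.7)/17.82) ≈ 0.023043 ppm.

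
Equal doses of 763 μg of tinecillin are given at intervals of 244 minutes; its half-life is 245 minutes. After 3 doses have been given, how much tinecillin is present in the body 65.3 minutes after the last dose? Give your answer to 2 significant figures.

1100 μg

The 3 doses were given 553.3, 309.3, 65.3 minutes ago.
Total = 763·(1/2)^(553.3/245) + 763·(1/2)^(309.3/245) + 763·(1/2)^(65.3/245)
      = 159.47 + 318.05 + 634.29 ≈ 1111.8 μg.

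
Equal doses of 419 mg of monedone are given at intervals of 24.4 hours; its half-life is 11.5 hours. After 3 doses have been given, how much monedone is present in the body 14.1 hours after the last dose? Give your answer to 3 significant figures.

The 3 doses were given 62.9, 38.5, 14.1 hours ago.
Total = 419·(1/2)^(62.9/11.5) + 419·(1/2)^(38.5/11.5) + 419·(1/2)^(14.1/11.5)
      = 9.4561 + 41.155 + 179.11 ≈ 229.72 mg.

230 mg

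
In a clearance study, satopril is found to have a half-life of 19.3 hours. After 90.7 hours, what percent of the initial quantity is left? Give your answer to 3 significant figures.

3.85%

n = 90.7/19.3 ≈ 4.6995 half-lives.
Fraction remaining = (1/2)^4.6995 ≈ 0.038487, i.e. 3.8487%.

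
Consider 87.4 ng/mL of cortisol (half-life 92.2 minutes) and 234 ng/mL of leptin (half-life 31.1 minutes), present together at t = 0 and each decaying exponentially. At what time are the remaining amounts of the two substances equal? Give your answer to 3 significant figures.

66.7 minutes

Set 87.4·(1/2)^(t/92.2) = 234·(1/2)^(t/31.1).
Taking log₂: log₂(87.4/234) = t·(1/92.2 − 1/31.1).
log₂(0.3735) = -1.4208; 1/92.2 − 1/31.1 = -0.021308.
t = -1.4208 / -0.021308 ≈ 66.678 minutes.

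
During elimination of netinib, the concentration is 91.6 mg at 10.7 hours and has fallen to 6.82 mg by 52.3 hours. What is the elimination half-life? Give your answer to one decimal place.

11.1 hours

Over Δt = 52.3 − 10.7 = 41.6 hours, the level fell by a factor of 91.6/6.82 ≈ 13.431.
n = log₂(13.431) ≈ 3.7475 half-lives, so t½ = 41.6/3.7475 ≈ 11.101 hours.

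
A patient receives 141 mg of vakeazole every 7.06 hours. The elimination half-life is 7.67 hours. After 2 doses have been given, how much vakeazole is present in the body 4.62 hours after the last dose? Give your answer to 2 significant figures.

The 2 doses were given 11.68, 4.62 hours ago.
Total = 141·(1/2)^(11.68/7.67) + 141·(1/2)^(4.62/7.67)
      = 49.069 + 92.874 ≈ 141.94 mg.

140 mg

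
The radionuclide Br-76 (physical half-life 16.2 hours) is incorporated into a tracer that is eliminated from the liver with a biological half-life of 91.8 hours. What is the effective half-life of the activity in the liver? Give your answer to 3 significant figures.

13.8 hours

1/t_eff = 1/t_phys + 1/t_biol = 1/16.2 + 1/91.8 = 0.072622 per hour.
t_eff = 16.2 × 91.8 / (16.2 + 91.8) ≈ 13.77 hours.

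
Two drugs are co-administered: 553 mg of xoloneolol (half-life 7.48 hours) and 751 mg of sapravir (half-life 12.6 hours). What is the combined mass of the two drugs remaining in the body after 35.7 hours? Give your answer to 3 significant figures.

xoloneolol: 553 × (1/2)^(35.7/7.48) = 553 × (1/2)^4.7727 ≈ 20.23 mg.
sapravir: 751 × (1/2)^(35.7/12.6) = 751 × (1/2)^2.8333 ≈ 105.37 mg.
Total = 20.23 + 105.37 ≈ 125.6 mg.

126 mg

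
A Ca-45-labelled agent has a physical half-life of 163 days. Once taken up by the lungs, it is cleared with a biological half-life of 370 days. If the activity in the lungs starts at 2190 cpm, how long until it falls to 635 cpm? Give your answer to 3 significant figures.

1/t_eff = 1/t_phys + 1/t_biol = 1/163 + 1/370 = 0.0088377 per day.
t_eff = 163 × 370 / (163 + 370) ≈ 113.15 days.
n = log₂(2190/635) ≈ 1.7861; t = 1.7861 × 113.15 ≈ 202.1 days.

202 days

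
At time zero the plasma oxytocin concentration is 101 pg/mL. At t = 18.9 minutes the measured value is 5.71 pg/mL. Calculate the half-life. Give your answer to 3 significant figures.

4.56 minutes

A/A₀ = 5.71/101 ≈ 0.056535.
n = log₂(17.688) ≈ 4.1447 half-lives elapsed in 18.9 minutes.
t½ = 18.9/4.1447 ≈ 4.56 minutes.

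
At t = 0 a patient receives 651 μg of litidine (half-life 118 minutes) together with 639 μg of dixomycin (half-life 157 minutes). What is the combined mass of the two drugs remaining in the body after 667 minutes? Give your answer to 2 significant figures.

47 μg

litidine: 651 × (1/2)^(667/118) = 651 × (1/2)^5.6525 ≈ 12.942 μg.
dixomycin: 639 × (1/2)^(667/157) = 639 × (1/2)^4.2484 ≈ 33.62 μg.
Total = 12.942 + 33.62 ≈ 46.562 μg.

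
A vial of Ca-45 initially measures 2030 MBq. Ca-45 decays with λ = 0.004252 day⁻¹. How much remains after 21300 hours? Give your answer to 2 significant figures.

47 MBq

t½ = ln 2 / λ = 0.69315 / 0.004252 ≈ 163.02 days.
Convert the elapsed time: 21300 hours = 887.5 days.
Number of half-lives: n = 887.5/163.02 ≈ 5.4442.
Remaining = 2030 × (1/2)^5.4442 = 2030 × 0.022968 ≈ 46.625 MBq.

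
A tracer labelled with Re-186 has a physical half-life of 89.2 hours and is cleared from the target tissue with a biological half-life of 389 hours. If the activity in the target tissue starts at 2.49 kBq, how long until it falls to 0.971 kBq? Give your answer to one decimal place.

98.6 hours

1/t_eff = 1/t_phys + 1/t_biol = 1/89.2 + 1/389 = 0.013781 per hour.
t_eff = 89.2 × 389 / (89.2 + 389) ≈ 72.561 hours.
n = log₂(2.49/0.971) ≈ 1.3586; t = 1.3586 × 72.561 ≈ 98.582 hours.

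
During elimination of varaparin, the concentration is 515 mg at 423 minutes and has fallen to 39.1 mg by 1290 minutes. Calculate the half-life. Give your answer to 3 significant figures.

Over Δt = 1290 − 423 = 867 minutes, the level fell by a factor of 515/39.1 ≈ 13.171.
n = log₂(13.171) ≈ 3.7193 half-lives, so t½ = 867/3.7193 ≈ 233.11 minutes.

233 minutes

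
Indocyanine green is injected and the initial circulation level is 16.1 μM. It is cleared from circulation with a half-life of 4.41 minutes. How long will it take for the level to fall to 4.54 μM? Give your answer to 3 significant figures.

8.05 minutes

Fraction remaining = 4.54/16.1 ≈ 0.28199.
n = log₂(16.1/4.54) = ln(3.5463)/ln 2 ≈ 1.8263 half-lives.
t = n × t½ = 1.8263 × 4.41 ≈ 8.054 minutes.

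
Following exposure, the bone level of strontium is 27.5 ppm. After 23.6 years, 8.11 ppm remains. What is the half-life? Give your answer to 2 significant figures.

13 years

A/A₀ = 8.11/27.5 ≈ 0.29491.
n = log₂(3.3909) ≈ 1.7617 half-lives elapsed in 23.6 years.
t½ = 23.6/1.7617 ≈ 13.396 years.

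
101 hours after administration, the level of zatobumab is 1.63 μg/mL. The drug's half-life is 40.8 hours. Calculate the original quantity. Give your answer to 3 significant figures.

Number of half-lives elapsed: n = 101/40.8 ≈ 2.4755.
A₀ = A × 2^n = 1.63 × 2^2.4755 = 1.63 × 5.5616 ≈ 9.0653 μg/mL.

9.07 μg/mL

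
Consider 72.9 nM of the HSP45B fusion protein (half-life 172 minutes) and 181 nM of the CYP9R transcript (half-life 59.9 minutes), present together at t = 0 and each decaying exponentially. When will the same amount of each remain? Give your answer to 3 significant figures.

Set 72.9·(1/2)^(t/172) = 181·(1/2)^(t/59.9).
Taking log₂: log₂(72.9/181) = t·(1/172 − 1/59.9).
log₂(0.40276) = -1.312; 1/172 − 1/59.9 = -0.010881.
t = -1.312 / -0.010881 ≈ 120.58 minutes.

121 minutes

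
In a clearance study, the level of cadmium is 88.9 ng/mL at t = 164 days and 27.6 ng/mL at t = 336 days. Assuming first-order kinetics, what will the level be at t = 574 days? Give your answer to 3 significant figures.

5.47 ng/mL

Over Δt = 336 − 164 = 172 days, the level fell by a factor of 88.9/27.6 ≈ 3.221.
n = log₂(3.221) ≈ 1.6875 half-lives, so t½ = 172/1.6875 ≈ 101.93 days.
From t = 336 to t = 574: 27.6 × (1/2)^((574−336)/101.93) ≈ 5.47 ng/mL.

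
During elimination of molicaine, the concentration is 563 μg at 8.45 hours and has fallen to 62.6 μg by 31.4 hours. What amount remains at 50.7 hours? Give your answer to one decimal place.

Over Δt = 31.4 − 8.45 = 22.95 hours, the level fell by a factor of 563/62.6 ≈ 8.9936.
n = log₂(8.9936) ≈ 3.1689 half-lives, so t½ = 22.95/3.1689 ≈ 7.2423 hours.
From t = 31.4 to t = 50.7: 62.6 × (1/2)^((50.7−31.4)/7.2423) ≈ 9.8709 μg.

9.9 μg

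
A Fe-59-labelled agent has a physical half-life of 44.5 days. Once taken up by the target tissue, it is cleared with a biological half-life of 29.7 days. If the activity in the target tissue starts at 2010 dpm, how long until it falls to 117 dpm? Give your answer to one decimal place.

73.1 days

1/t_eff = 1/t_phys + 1/t_biol = 1/44.5 + 1/29.7 = 0.056142 per day.
t_eff = 44.5 × 29.7 / (44.5 + 29.7) ≈ 17.812 days.
n = log₂(2010/117) ≈ 4.1026; t = 4.1026 × 17.812 ≈ 73.076 days.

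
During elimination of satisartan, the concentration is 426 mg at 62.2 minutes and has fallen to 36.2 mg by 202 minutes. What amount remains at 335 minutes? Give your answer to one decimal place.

3.5 mg

Over Δt = 202 − 62.2 = 139.8 minutes, the level fell by a factor of 426/36.2 ≈ 11.768.
n = log₂(11.768) ≈ 3.5568 half-lives, so t½ = 139.8/3.5568 ≈ 39.305 minutes.
From t = 202 to t = 335: 36.2 × (1/2)^((335−202)/39.305) ≈ 3.4681 mg.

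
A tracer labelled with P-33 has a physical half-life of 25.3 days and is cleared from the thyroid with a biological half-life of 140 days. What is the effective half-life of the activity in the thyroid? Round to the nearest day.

1/t_eff = 1/t_phys + 1/t_biol = 1/25.3 + 1/140 = 0.046669 per day.
t_eff = 25.3 × 140 / (25.3 + 140) ≈ 21.428 days.

21 days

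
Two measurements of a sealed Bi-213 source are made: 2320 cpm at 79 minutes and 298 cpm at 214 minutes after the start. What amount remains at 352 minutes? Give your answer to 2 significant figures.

37 cpm

Over Δt = 214 − 79 = 135 minutes, the level fell by a factor of 2320/298 ≈ 7.7852.
n = log₂(7.7852) ≈ 2.9607 half-lives, so t½ = 135/2.9607 ≈ 45.597 minutes.
From t = 214 to t = 352: 298 × (1/2)^((352−214)/45.597) ≈ 36.571 cpm.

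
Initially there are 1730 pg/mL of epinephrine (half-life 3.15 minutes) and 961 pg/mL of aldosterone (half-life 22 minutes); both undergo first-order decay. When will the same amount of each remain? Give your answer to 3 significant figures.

Set 1730·(1/2)^(t/3.15) = 961·(1/2)^(t/22).
Taking log₂: log₂(1730/961) = t·(1/3.15 − 1/22).
log₂(1.8002) = 0.84816; 1/3.15 − 1/22 = 0.27201.
t = 0.84816 / 0.27201 ≈ 3.1182 minutes.

3.12 minutes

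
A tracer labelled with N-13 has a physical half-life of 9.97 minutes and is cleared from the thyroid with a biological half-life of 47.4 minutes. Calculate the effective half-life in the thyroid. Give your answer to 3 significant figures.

1/t_eff = 1/t_phys + 1/t_biol = 1/9.97 + 1/47.4 = 0.1214 per minute.
t_eff = 9.97 × 47.4 / (9.97 + 47.4) ≈ 8.2374 minutes.

8.24 minutes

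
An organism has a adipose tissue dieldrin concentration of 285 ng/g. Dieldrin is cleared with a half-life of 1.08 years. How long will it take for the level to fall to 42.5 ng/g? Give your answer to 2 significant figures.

Fraction remaining = 42.5/285 ≈ 0.14912.
n = log₂(285/42.5) = ln(6.7059)/ln 2 ≈ 2.7454 half-lives.
t = n × t½ = 2.7454 × 1.08 ≈ 2.9651 years.

3.0 years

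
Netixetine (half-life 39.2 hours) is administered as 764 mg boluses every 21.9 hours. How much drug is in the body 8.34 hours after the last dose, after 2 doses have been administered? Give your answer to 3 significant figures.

The 2 doses were given 30.24, 8.34 hours ago.
Total = 764·(1/2)^(30.24/39.2) + 764·(1/2)^(8.34/39.2)
      = 447.58 + 659.25 ≈ 1106.8 mg.

1110 mg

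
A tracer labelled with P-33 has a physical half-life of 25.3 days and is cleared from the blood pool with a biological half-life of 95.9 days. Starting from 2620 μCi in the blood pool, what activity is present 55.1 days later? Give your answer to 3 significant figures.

1/t_eff = 1/t_phys + 1/t_biol = 1/25.3 + 1/95.9 = 0.049953 per day.
t_eff = 25.3 × 95.9 / (25.3 + 95.9) ≈ 20.019 days.
Remaining = 2620 × (1/2)^(55.1/20.019) = 2620 × (1/2)^2.7524 ≈ 388.81 μCi.

389 μCi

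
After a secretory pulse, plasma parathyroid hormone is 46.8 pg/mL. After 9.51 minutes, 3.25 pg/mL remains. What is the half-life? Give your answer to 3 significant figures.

2.47 minutes

A/A₀ = 3.25/46.8 ≈ 0.069444.
n = log₂(14.4) ≈ 3.848 half-lives elapsed in 9.51 minutes.
t½ = 9.51/3.848 ≈ 2.4714 minutes.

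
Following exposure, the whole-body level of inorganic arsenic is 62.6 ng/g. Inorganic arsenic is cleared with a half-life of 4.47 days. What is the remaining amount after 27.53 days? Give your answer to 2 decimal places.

Number of half-lives: n = 27.53/4.47 ≈ 6.1588.
Remaining = 62.6 × (1/2)^6.1588 = 62.6 × 0.013996 ≈ 0.87615 ng/g.

0.88 ng/g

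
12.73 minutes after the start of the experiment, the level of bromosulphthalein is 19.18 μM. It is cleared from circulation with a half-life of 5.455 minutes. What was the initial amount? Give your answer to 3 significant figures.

Number of half-lives elapsed: n = 12.73/5.455 ≈ 2.3336.
A₀ = A × 2^n = 19.18 × 2^2.3336 = 19.18 × 5.0408 ≈ 96.682 μM.

96.7 μM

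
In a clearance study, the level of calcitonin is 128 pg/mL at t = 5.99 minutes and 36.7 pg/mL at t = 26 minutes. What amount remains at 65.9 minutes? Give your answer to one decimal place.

Over Δt = 26 − 5.99 = 20.01 minutes, the level fell by a factor of 128/36.7 ≈ 3.4877.
n = log₂(3.4877) ≈ 1.8023 half-lives, so t½ = 20.01/1.8023 ≈ 11.103 minutes.
From t = 26 to t = 65.9: 36.7 × (1/2)^((65.9−26)/11.103) ≈ 3.0397 pg/mL.

3.0 pg/mL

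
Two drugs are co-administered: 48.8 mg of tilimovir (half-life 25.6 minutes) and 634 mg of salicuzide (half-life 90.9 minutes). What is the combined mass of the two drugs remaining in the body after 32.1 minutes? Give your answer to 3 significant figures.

517 mg

tilimovir: 48.8 × (1/2)^(32.1/25.6) = 48.8 × (1/2)^1.2539 ≈ 20.462 mg.
salicuzide: 634 × (1/2)^(32.1/90.9) = 634 × (1/2)^0.35314 ≈ 496.35 mg.
Total = 20.462 + 496.35 ≈ 516.81 mg.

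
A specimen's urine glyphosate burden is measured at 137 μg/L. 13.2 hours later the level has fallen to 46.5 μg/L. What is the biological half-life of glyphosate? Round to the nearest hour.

A/A₀ = 46.5/137 ≈ 0.33942.
n = log₂(2.9462) ≈ 1.5589 half-lives elapsed in 13.2 hours.
t½ = 13.2/1.5589 ≈ 8.4677 hours.

8 hours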